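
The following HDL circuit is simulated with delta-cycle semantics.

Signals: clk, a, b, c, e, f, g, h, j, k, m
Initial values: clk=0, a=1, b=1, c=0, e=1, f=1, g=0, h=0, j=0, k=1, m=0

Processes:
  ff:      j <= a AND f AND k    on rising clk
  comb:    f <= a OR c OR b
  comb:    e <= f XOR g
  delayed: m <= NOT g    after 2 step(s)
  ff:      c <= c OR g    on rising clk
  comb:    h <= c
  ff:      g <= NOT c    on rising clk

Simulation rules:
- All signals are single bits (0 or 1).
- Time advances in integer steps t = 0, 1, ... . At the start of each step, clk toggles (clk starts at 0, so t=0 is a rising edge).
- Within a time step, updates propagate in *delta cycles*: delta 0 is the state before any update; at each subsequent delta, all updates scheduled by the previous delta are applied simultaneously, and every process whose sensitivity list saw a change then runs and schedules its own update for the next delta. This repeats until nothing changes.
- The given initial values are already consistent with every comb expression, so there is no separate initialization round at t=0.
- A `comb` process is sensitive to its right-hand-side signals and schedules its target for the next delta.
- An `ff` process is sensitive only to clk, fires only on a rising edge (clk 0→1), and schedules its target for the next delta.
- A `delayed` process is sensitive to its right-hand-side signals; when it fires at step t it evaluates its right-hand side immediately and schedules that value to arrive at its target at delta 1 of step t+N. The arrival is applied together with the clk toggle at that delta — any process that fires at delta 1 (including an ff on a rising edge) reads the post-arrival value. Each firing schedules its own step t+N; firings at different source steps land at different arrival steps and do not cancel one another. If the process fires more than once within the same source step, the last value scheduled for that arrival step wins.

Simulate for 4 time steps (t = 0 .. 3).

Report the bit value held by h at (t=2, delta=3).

[bits: e,f,j,g,c,k,m,b,h,a,clk]
t=0: Δ0=11000101010 Δ1=11000101011 Δ2=11110101011 Δ3=01110101011 | 3Δ
t=1: Δ0=01110101011 Δ1=01110101010 | 1Δ
t=2: Δ0=01110101010 Δ1=01110101011 Δ2=01111101011 Δ3=01111101111 | 3Δ
t=3: Δ0=01111101111 Δ1=01111101110 | 1Δ

1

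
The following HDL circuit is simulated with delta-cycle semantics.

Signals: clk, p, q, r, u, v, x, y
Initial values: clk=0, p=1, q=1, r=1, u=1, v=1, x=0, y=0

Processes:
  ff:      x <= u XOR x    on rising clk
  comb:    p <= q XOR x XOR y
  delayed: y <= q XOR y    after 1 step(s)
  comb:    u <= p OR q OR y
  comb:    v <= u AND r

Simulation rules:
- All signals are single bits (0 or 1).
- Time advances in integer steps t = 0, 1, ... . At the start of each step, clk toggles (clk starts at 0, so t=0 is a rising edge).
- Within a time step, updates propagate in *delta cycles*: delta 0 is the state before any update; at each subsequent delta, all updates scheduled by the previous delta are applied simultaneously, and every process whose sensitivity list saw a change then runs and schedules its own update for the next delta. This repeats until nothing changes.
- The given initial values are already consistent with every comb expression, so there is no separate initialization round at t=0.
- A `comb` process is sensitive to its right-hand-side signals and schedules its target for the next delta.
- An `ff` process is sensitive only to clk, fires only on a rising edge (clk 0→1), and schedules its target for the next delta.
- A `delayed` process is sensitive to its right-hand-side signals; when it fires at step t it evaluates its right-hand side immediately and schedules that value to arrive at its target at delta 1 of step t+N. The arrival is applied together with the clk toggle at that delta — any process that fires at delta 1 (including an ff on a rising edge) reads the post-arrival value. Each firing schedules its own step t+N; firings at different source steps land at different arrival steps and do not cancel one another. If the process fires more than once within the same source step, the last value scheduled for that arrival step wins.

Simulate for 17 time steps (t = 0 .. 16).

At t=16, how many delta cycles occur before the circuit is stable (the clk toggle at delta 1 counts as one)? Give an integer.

t0.Δ0 x=0 y=0 q=1 p=1 clk=0 v=1 r=1 u=1
t0.Δ1 x=0 y=0 q=1 p=1 clk=1 v=1 r=1 u=1
t0.Δ2 x=1 y=0 q=1 p=1 clk=1 v=1 r=1 u=1
t0.Δ3 x=1 y=0 q=1 p=0 clk=1 v=1 r=1 u=1
t1.Δ0 x=1 y=0 q=1 p=0 clk=1 v=1 r=1 u=1
t1.Δ1 x=1 y=0 q=1 p=0 clk=0 v=1 r=1 u=1
t2.Δ0 x=1 y=0 q=1 p=0 clk=0 v=1 r=1 u=1
t2.Δ1 x=1 y=0 q=1 p=0 clk=1 v=1 r=1 u=1
t2.Δ2 x=0 y=0 q=1 p=0 clk=1 v=1 r=1 u=1
t2.Δ3 x=0 y=0 q=1 p=1 clk=1 v=1 r=1 u=1
t3.Δ0 x=0 y=0 q=1 p=1 clk=1 v=1 r=1 u=1
t3.Δ1 x=0 y=0 q=1 p=1 clk=0 v=1 r=1 u=1
t4.Δ0 x=0 y=0 q=1 p=1 clk=0 v=1 r=1 u=1
t4.Δ1 x=0 y=0 q=1 p=1 clk=1 v=1 r=1 u=1
t4.Δ2 x=1 y=0 q=1 p=1 clk=1 v=1 r=1 u=1
t4.Δ3 x=1 y=0 q=1 p=0 clk=1 v=1 r=1 u=1
t5.Δ0 x=1 y=0 q=1 p=0 clk=1 v=1 r=1 u=1
t5.Δ1 x=1 y=0 q=1 p=0 clk=0 v=1 r=1 u=1
t6.Δ0 x=1 y=0 q=1 p=0 clk=0 v=1 r=1 u=1
t6.Δ1 x=1 y=0 q=1 p=0 clk=1 v=1 r=1 u=1
t6.Δ2 x=0 y=0 q=1 p=0 clk=1 v=1 r=1 u=1
t6.Δ3 x=0 y=0 q=1 p=1 clk=1 v=1 r=1 u=1
t7.Δ0 x=0 y=0 q=1 p=1 clk=1 v=1 r=1 u=1
t7.Δ1 x=0 y=0 q=1 p=1 clk=0 v=1 r=1 u=1
t8.Δ0 x=0 y=0 q=1 p=1 clk=0 v=1 r=1 u=1
t8.Δ1 x=0 y=0 q=1 p=1 clk=1 v=1 r=1 u=1
t8.Δ2 x=1 y=0 q=1 p=1 clk=1 v=1 r=1 u=1
t8.Δ3 x=1 y=0 q=1 p=0 clk=1 v=1 r=1 u=1
t9.Δ0 x=1 y=0 q=1 p=0 clk=1 v=1 r=1 u=1
t9.Δ1 x=1 y=0 q=1 p=0 clk=0 v=1 r=1 u=1
t10.Δ0 x=1 y=0 q=1 p=0 clk=0 v=1 r=1 u=1
t10.Δ1 x=1 y=0 q=1 p=0 clk=1 v=1 r=1 u=1
t10.Δ2 x=0 y=0 q=1 p=0 clk=1 v=1 r=1 u=1
t10.Δ3 x=0 y=0 q=1 p=1 clk=1 v=1 r=1 u=1
t11.Δ0 x=0 y=0 q=1 p=1 clk=1 v=1 r=1 u=1
t11.Δ1 x=0 y=0 q=1 p=1 clk=0 v=1 r=1 u=1
t12.Δ0 x=0 y=0 q=1 p=1 clk=0 v=1 r=1 u=1
t12.Δ1 x=0 y=0 q=1 p=1 clk=1 v=1 r=1 u=1
t12.Δ2 x=1 y=0 q=1 p=1 clk=1 v=1 r=1 u=1
t12.Δ3 x=1 y=0 q=1 p=0 clk=1 v=1 r=1 u=1
t13.Δ0 x=1 y=0 q=1 p=0 clk=1 v=1 r=1 u=1
t13.Δ1 x=1 y=0 q=1 p=0 clk=0 v=1 r=1 u=1
t14.Δ0 x=1 y=0 q=1 p=0 clk=0 v=1 r=1 u=1
t14.Δ1 x=1 y=0 q=1 p=0 clk=1 v=1 r=1 u=1
t14.Δ2 x=0 y=0 q=1 p=0 clk=1 v=1 r=1 u=1
t14.Δ3 x=0 y=0 q=1 p=1 clk=1 v=1 r=1 u=1
t15.Δ0 x=0 y=0 q=1 p=1 clk=1 v=1 r=1 u=1
t15.Δ1 x=0 y=0 q=1 p=1 clk=0 v=1 r=1 u=1
t16.Δ0 x=0 y=0 q=1 p=1 clk=0 v=1 r=1 u=1
t16.Δ1 x=0 y=0 q=1 p=1 clk=1 v=1 r=1 u=1
t16.Δ2 x=1 y=0 q=1 p=1 clk=1 v=1 r=1 u=1
t16.Δ3 x=1 y=0 q=1 p=0 clk=1 v=1 r=1 u=1

3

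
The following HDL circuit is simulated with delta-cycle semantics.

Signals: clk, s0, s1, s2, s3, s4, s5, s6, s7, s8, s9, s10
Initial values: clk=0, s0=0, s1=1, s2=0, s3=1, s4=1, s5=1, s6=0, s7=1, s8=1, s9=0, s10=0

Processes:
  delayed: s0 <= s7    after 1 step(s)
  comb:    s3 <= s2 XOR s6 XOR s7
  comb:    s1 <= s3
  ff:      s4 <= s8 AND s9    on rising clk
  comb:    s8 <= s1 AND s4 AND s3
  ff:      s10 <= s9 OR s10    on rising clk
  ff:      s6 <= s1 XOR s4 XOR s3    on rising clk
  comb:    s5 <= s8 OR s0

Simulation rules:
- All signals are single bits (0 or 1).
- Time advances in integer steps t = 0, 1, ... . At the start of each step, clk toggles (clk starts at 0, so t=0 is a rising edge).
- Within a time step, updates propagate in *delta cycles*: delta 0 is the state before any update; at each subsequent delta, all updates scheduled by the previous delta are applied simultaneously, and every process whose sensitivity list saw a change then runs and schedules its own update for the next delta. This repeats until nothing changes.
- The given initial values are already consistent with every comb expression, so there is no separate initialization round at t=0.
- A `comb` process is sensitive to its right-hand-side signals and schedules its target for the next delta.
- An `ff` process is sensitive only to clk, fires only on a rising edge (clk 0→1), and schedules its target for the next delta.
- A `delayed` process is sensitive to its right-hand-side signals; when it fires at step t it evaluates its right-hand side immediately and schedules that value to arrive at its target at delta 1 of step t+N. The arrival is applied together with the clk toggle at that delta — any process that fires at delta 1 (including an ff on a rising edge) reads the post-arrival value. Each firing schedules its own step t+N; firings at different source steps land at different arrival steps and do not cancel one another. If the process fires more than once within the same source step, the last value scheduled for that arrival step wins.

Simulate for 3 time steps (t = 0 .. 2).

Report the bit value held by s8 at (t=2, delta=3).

0

t0.Δ0 s9=0 s1=1 s10=0 s7=1 s2=0 s6=0 s4=1 s5=1 s3=1 s8=1 s0=0 clk=0
t0.Δ1 s9=0 s1=1 s10=0 s7=1 s2=0 s6=0 s4=1 s5=1 s3=1 s8=1 s0=0 clk=1
t0.Δ2 s9=0 s1=1 s10=0 s7=1 s2=0 s6=1 s4=0 s5=1 s3=1 s8=1 s0=0 clk=1
t0.Δ3 s9=0 s1=1 s10=0 s7=1 s2=0 s6=1 s4=0 s5=1 s3=0 s8=0 s0=0 clk=1
t0.Δ4 s9=0 s1=0 s10=0 s7=1 s2=0 s6=1 s4=0 s5=0 s3=0 s8=0 s0=0 clk=1
t1.Δ0 s9=0 s1=0 s10=0 s7=1 s2=0 s6=1 s4=0 s5=0 s3=0 s8=0 s0=0 clk=1
t1.Δ1 s9=0 s1=0 s10=0 s7=1 s2=0 s6=1 s4=0 s5=0 s3=0 s8=0 s0=0 clk=0
t2.Δ0 s9=0 s1=0 s10=0 s7=1 s2=0 s6=1 s4=0 s5=0 s3=0 s8=0 s0=0 clk=0
t2.Δ1 s9=0 s1=0 s10=0 s7=1 s2=0 s6=1 s4=0 s5=0 s3=0 s8=0 s0=0 clk=1
t2.Δ2 s9=0 s1=0 s10=0 s7=1 s2=0 s6=0 s4=0 s5=0 s3=0 s8=0 s0=0 clk=1
t2.Δ3 s9=0 s1=0 s10=0 s7=1 s2=0 s6=0 s4=0 s5=0 s3=1 s8=0 s0=0 clk=1
t2.Δ4 s9=0 s1=1 s10=0 s7=1 s2=0 s6=0 s4=0 s5=0 s3=1 s8=0 s0=0 clk=1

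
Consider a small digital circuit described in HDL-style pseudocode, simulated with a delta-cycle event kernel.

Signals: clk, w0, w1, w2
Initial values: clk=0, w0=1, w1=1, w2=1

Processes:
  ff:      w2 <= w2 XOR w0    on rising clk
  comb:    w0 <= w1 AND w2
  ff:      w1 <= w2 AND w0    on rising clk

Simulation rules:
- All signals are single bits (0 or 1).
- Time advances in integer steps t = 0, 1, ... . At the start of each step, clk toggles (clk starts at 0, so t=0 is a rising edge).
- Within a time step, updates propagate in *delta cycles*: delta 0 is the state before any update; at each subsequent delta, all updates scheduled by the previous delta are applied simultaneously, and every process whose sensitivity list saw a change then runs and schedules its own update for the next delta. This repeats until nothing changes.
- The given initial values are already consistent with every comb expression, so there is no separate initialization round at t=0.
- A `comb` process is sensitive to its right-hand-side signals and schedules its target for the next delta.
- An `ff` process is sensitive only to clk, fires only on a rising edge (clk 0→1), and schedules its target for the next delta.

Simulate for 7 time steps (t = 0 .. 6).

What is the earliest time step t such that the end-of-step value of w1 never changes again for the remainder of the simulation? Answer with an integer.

2

t=0 Δ0: w0=1 w1=1 clk=0 w2=1
  Δ1: clk:0→1
  Δ2: w2:1→0
  Δ3: w0:1→0
  (3Δ to stable)
t=1 Δ0: w0=0 w1=1 clk=1 w2=0
  Δ1: clk:1→0
  (1Δ to stable)
t=2 Δ0: w0=0 w1=1 clk=0 w2=0
  Δ1: clk:0→1
  Δ2: w1:1→0
  (2Δ to stable)
t=3 Δ0: w0=0 w1=0 clk=1 w2=0
  Δ1: clk:1→0
  (1Δ to stable)
t=4 Δ0: w0=0 w1=0 clk=0 w2=0
  Δ1: clk:0→1
  (1Δ to stable)
t=5 Δ0: w0=0 w1=0 clk=1 w2=0
  Δ1: clk:1→0
  (1Δ to stable)
t=6 Δ0: w0=0 w1=0 clk=0 w2=0
  Δ1: clk:0→1
  (1Δ to stable)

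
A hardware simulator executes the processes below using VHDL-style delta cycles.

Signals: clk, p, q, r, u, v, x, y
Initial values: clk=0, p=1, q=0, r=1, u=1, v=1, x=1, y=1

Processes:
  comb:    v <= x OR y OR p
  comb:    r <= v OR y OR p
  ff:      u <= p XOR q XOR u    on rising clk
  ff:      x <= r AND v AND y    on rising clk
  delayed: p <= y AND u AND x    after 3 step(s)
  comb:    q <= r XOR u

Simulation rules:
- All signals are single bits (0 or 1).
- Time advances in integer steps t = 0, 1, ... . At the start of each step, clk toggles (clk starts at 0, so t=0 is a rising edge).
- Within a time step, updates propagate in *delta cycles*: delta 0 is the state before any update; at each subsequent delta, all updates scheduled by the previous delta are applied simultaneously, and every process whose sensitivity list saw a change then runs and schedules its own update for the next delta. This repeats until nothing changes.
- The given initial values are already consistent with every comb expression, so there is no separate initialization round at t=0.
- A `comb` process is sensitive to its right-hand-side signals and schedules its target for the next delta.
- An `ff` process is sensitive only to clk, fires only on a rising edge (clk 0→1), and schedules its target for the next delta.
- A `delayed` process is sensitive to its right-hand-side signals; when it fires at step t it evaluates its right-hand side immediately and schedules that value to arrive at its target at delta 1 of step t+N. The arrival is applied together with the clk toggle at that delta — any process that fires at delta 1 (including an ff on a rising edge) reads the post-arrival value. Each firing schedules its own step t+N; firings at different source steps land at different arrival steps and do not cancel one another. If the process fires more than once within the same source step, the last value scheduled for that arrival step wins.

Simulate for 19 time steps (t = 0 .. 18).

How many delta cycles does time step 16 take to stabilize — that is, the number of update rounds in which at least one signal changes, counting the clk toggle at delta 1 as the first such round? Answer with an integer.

3

[bits: y,r,q,x,p,u,clk,v]
t=0: Δ0=11011101 Δ1=11011111 Δ2=11011011 Δ3=11111011 | 3Δ
t=1: Δ0=11111011 Δ1=11111001 | 1Δ
t=2: Δ0=11111001 Δ1=11111011 | 1Δ
t=3: Δ0=11111011 Δ1=11110001 | 1Δ
t=4: Δ0=11110001 Δ1=11110011 Δ2=11110111 Δ3=11010111 | 3Δ
t=5: Δ0=11010111 Δ1=11010101 | 1Δ
t=6: Δ0=11010101 Δ1=11010111 | 1Δ
t=7: Δ0=11010111 Δ1=11011101 | 1Δ
t=8: Δ0=11011101 Δ1=11011111 Δ2=11011011 Δ3=11111011 | 3Δ
t=9: Δ0=11111011 Δ1=11111001 | 1Δ
t=10: Δ0=11111001 Δ1=11111011 | 1Δ
t=11: Δ0=11111011 Δ1=11110001 | 1Δ
t=12: Δ0=11110001 Δ1=11110011 Δ2=11110111 Δ3=11010111 | 3Δ
t=13: Δ0=11010111 Δ1=11010101 | 1Δ
t=14: Δ0=11010101 Δ1=11010111 | 1Δ
t=15: Δ0=11010111 Δ1=11011101 | 1Δ
t=16: Δ0=11011101 Δ1=11011111 Δ2=11011011 Δ3=11111011 | 3Δ
t=17: Δ0=11111011 Δ1=11111001 | 1Δ
t=18: Δ0=11111001 Δ1=11111011 | 1Δ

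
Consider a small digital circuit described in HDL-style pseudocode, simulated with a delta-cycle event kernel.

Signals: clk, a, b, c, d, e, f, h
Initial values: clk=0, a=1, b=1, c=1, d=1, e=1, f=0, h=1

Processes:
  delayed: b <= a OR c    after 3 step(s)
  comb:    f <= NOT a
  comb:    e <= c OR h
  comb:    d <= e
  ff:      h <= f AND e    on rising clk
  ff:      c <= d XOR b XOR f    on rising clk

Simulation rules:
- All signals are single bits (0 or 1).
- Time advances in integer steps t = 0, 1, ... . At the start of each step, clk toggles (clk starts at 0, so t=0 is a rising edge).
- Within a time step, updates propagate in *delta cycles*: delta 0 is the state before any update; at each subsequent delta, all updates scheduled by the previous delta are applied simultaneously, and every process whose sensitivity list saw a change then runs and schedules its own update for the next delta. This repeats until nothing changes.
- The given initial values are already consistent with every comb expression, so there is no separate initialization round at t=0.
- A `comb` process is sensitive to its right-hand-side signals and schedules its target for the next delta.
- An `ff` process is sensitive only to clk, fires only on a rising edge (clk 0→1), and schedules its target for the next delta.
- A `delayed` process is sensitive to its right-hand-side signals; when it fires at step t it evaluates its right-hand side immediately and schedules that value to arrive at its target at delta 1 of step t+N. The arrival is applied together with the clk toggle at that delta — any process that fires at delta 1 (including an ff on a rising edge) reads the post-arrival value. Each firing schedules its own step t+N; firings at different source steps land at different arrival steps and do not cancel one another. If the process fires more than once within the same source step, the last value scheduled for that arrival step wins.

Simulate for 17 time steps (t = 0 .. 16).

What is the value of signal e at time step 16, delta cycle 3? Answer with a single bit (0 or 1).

0

[bits: c,clk,a,b,h,f,e,d]
t=0: Δ0=10111011 Δ1=11111011 Δ2=01110011 Δ3=01110001 Δ4=01110000 | 4Δ
t=1: Δ0=01110000 Δ1=00110000 | 1Δ
t=2: Δ0=00110000 Δ1=01110000 Δ2=11110000 Δ3=11110010 Δ4=11110011 | 4Δ
t=3: Δ0=11110011 Δ1=10110011 | 1Δ
t=4: Δ0=10110011 Δ1=11110011 Δ2=01110011 Δ3=01110001 Δ4=01110000 | 4Δ
t=5: Δ0=01110000 Δ1=00110000 | 1Δ
t=6: Δ0=00110000 Δ1=01110000 Δ2=11110000 Δ3=11110010 Δ4=11110011 | 4Δ
t=7: Δ0=11110011 Δ1=10110011 | 1Δ
t=8: Δ0=10110011 Δ1=11110011 Δ2=01110011 Δ3=01110001 Δ4=01110000 | 4Δ
t=9: Δ0=01110000 Δ1=00110000 | 1Δ
t=10: Δ0=00110000 Δ1=01110000 Δ2=11110000 Δ3=11110010 Δ4=11110011 | 4Δ
t=11: Δ0=11110011 Δ1=10110011 | 1Δ
t=12: Δ0=10110011 Δ1=11110011 Δ2=01110011 Δ3=01110001 Δ4=01110000 | 4Δ
t=13: Δ0=01110000 Δ1=00110000 | 1Δ
t=14: Δ0=00110000 Δ1=01110000 Δ2=11110000 Δ3=11110010 Δ4=11110011 | 4Δ
t=15: Δ0=11110011 Δ1=10110011 | 1Δ
t=16: Δ0=10110011 Δ1=11110011 Δ2=01110011 Δ3=01110001 Δ4=01110000 | 4Δ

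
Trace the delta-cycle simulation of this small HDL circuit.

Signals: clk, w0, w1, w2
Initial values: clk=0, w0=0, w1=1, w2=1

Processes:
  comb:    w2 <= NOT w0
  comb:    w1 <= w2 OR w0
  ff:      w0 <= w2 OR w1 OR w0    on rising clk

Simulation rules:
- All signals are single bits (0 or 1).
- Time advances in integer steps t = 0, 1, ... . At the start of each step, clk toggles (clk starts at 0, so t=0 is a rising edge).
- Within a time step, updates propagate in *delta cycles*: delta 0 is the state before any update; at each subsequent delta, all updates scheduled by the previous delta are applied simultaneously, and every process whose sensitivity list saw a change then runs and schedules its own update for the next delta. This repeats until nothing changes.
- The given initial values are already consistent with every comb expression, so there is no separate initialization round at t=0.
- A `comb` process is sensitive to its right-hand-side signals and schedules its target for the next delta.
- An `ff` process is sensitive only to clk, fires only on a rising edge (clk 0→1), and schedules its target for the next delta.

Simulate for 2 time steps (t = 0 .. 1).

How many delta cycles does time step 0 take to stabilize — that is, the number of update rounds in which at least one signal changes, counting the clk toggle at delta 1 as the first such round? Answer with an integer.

3

t0.Δ0 clk=0 w0=0 w1=1 w2=1
t0.Δ1 clk=1 w0=0 w1=1 w2=1
t0.Δ2 clk=1 w0=1 w1=1 w2=1
t0.Δ3 clk=1 w0=1 w1=1 w2=0
t1.Δ0 clk=1 w0=1 w1=1 w2=0
t1.Δ1 clk=0 w0=1 w1=1 w2=0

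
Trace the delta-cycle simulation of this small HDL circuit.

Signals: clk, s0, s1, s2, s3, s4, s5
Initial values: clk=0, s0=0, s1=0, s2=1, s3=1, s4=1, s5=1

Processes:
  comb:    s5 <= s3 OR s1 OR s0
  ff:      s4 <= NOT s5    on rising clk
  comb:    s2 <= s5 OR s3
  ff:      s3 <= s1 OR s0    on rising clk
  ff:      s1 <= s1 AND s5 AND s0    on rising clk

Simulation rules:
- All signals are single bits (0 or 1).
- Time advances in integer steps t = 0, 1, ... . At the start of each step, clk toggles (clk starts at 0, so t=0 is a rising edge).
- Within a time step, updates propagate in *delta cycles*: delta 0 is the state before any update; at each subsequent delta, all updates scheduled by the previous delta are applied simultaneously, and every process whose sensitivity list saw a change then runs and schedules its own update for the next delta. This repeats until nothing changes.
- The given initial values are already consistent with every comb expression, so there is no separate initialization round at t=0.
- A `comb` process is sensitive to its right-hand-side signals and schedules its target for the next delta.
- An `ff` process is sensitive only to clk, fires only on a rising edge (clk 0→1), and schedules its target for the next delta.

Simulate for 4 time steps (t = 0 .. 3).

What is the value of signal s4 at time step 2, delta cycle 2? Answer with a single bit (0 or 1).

[bits: s1,s2,s4,s5,s0,clk,s3]
t=0: Δ0=0111001 Δ1=0111011 Δ2=0101010 Δ3=0100010 Δ4=0000010 | 4Δ
t=1: Δ0=0000010 Δ1=0000000 | 1Δ
t=2: Δ0=0000000 Δ1=0000010 Δ2=0010010 | 2Δ
t=3: Δ0=0010010 Δ1=0010000 | 1Δ

1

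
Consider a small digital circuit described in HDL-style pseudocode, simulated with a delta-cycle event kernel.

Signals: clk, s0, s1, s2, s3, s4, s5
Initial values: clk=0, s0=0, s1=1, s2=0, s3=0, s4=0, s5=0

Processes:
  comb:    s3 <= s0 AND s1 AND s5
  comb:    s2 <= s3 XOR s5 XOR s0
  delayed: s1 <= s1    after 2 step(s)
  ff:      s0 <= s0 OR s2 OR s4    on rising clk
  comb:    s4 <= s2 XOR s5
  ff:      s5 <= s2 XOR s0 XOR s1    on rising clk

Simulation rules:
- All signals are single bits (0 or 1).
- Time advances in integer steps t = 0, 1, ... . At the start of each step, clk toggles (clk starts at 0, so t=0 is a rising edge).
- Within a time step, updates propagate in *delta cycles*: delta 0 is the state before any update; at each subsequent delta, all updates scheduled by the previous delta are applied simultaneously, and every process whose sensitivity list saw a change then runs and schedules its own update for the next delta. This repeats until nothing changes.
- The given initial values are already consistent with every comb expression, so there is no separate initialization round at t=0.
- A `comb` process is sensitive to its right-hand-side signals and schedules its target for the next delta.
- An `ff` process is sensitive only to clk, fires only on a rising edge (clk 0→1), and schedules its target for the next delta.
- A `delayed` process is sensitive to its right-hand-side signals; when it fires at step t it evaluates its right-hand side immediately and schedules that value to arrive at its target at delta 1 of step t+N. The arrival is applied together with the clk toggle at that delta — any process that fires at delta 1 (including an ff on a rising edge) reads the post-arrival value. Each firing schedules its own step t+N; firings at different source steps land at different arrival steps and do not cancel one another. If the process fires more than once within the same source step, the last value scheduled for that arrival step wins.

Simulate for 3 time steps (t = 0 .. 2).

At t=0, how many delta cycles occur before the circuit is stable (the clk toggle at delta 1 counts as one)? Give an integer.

4

t0.Δ0 s3=0 s2=0 s1=1 s4=0 s0=0 clk=0 s5=0
t0.Δ1 s3=0 s2=0 s1=1 s4=0 s0=0 clk=1 s5=0
t0.Δ2 s3=0 s2=0 s1=1 s4=0 s0=0 clk=1 s5=1
t0.Δ3 s3=0 s2=1 s1=1 s4=1 s0=0 clk=1 s5=1
t0.Δ4 s3=0 s2=1 s1=1 s4=0 s0=0 clk=1 s5=1
t1.Δ0 s3=0 s2=1 s1=1 s4=0 s0=0 clk=1 s5=1
t1.Δ1 s3=0 s2=1 s1=1 s4=0 s0=0 clk=0 s5=1
t2.Δ0 s3=0 s2=1 s1=1 s4=0 s0=0 clk=0 s5=1
t2.Δ1 s3=0 s2=1 s1=1 s4=0 s0=0 clk=1 s5=1
t2.Δ2 s3=0 s2=1 s1=1 s4=0 s0=1 clk=1 s5=0
t2.Δ3 s3=0 s2=1 s1=1 s4=1 s0=1 clk=1 s5=0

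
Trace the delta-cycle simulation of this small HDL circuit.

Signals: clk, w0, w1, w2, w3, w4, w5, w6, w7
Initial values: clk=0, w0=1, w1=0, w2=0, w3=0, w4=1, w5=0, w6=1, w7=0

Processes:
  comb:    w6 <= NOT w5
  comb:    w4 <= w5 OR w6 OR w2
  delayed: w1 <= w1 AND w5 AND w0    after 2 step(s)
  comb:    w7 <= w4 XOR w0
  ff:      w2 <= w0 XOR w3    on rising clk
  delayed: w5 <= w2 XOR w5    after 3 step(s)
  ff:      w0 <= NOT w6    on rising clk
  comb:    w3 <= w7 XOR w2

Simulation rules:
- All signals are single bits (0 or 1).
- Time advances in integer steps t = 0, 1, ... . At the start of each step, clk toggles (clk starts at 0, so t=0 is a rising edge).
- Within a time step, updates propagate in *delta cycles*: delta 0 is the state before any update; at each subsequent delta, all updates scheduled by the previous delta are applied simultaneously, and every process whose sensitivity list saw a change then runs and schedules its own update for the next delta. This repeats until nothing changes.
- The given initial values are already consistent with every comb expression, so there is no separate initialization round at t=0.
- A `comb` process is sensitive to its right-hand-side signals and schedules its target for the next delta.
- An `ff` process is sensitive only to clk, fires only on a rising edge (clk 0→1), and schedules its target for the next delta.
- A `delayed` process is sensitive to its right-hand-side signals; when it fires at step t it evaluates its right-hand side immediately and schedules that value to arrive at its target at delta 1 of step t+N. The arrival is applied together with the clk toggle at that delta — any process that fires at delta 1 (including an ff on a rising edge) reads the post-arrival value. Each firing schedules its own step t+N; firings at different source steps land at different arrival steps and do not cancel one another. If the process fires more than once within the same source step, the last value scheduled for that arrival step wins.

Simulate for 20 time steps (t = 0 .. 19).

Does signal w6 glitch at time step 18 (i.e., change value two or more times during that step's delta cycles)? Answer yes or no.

no

t=0 Δ0: w1=0 clk=0 w7=0 w2=0 w0=1 w5=0 w4=1 w6=1 w3=0
  Δ1: clk:0→1
  Δ2: w2:0→1, w0:1→0
  Δ3: w7:0→1, w3:0→1
  Δ4: w3:1→0
  (4Δ to stable)
t=1 Δ0: w1=0 clk=1 w7=1 w2=1 w0=0 w5=0 w4=1 w6=1 w3=0
  Δ1: clk:1→0
  (1Δ to stable)
t=2 Δ0: w1=0 clk=0 w7=1 w2=1 w0=0 w5=0 w4=1 w6=1 w3=0
  Δ1: clk:0→1
  Δ2: w2:1→0
  Δ3: w3:0→1
  (3Δ to stable)
t=3 Δ0: w1=0 clk=1 w7=1 w2=0 w0=0 w5=0 w4=1 w6=1 w3=1
  Δ1: clk:1→0, w5:0→1
  Δ2: w6:1→0
  (2Δ to stable)
t=4 Δ0: w1=0 clk=0 w7=1 w2=0 w0=0 w5=1 w4=1 w6=0 w3=1
  Δ1: clk:0→1
  Δ2: w2:0→1, w0:0→1
  Δ3: w7:1→0, w3:1→0
  Δ4: w3:0→1
  (4Δ to stable)
t=5 Δ0: w1=0 clk=1 w7=0 w2=1 w0=1 w5=1 w4=1 w6=0 w3=1
  Δ1: clk:1→0, w5:1→0
  Δ2: w6:0→1
  (2Δ to stable)
t=6 Δ0: w1=0 clk=0 w7=0 w2=1 w0=1 w5=0 w4=1 w6=1 w3=1
  Δ1: clk:0→1, w5:0→1
  Δ2: w2:1→0, w0:1→0, w6:1→0
  Δ3: w7:0→1, w3:1→0
  Δ4: w3:0→1
  (4Δ to stable)
t=7 Δ0: w1=0 clk=1 w7=1 w2=0 w0=0 w5=1 w4=1 w6=0 w3=1
  Δ1: clk:1→0, w5:1→0
  Δ2: w4:1→0, w6:0→1
  Δ3: w7:1→0, w4:0→1
  Δ4: w7:0→1, w3:1→0
  Δ5: w3:0→1
  (5Δ to stable)
t=8 Δ0: w1=0 clk=0 w7=1 w2=0 w0=0 w5=0 w4=1 w6=1 w3=1
  Δ1: clk:0→1, w5:0→1
  Δ2: w2:0→1, w6:1→0
  Δ3: w3:1→0
  (3Δ to stable)
t=9 Δ0: w1=0 clk=1 w7=1 w2=1 w0=0 w5=1 w4=1 w6=0 w3=0
  Δ1: clk:1→0
  (1Δ to stable)
t=10 Δ0: w1=0 clk=0 w7=1 w2=1 w0=0 w5=1 w4=1 w6=0 w3=0
  Δ1: clk:0→1, w5:1→0
  Δ2: w2:1→0, w0:0→1, w6:0→1
  Δ3: w7:1→0, w3:0→1
  Δ4: w3:1→0
  (4Δ to stable)
t=11 Δ0: w1=0 clk=1 w7=0 w2=0 w0=1 w5=0 w4=1 w6=1 w3=0
  Δ1: clk:1→0
  (1Δ to stable)
t=12 Δ0: w1=0 clk=0 w7=0 w2=0 w0=1 w5=0 w4=1 w6=1 w3=0
  Δ1: clk:0→1
  Δ2: w2:0→1, w0:1→0
  Δ3: w7:0→1, w3:0→1
  Δ4: w3:1→0
  (4Δ to stable)
t=13 Δ0: w1=0 clk=1 w7=1 w2=1 w0=0 w5=0 w4=1 w6=1 w3=0
  Δ1: clk:1→0
  (1Δ to stable)
t=14 Δ0: w1=0 clk=0 w7=1 w2=1 w0=0 w5=0 w4=1 w6=1 w3=0
  Δ1: clk:0→1
  Δ2: w2:1→0
  Δ3: w3:0→1
  (3Δ to stable)
t=15 Δ0: w1=0 clk=1 w7=1 w2=0 w0=0 w5=0 w4=1 w6=1 w3=1
  Δ1: clk:1→0, w5:0→1
  Δ2: w6:1→0
  (2Δ to stable)
t=16 Δ0: w1=0 clk=0 w7=1 w2=0 w0=0 w5=1 w4=1 w6=0 w3=1
  Δ1: clk:0→1
  Δ2: w2:0→1, w0:0→1
  Δ3: w7:1→0, w3:1→0
  Δ4: w3:0→1
  (4Δ to stable)
t=17 Δ0: w1=0 clk=1 w7=0 w2=1 w0=1 w5=1 w4=1 w6=0 w3=1
  Δ1: clk:1→0, w5:1→0
  Δ2: w6:0→1
  (2Δ to stable)
t=18 Δ0: w1=0 clk=0 w7=0 w2=1 w0=1 w5=0 w4=1 w6=1 w3=1
  Δ1: clk:0→1, w5:0→1
  Δ2: w2:1→0, w0:1→0, w6:1→0
  Δ3: w7:0→1, w3:1→0
  Δ4: w3:0→1
  (4Δ to stable)
t=19 Δ0: w1=0 clk=1 w7=1 w2=0 w0=0 w5=1 w4=1 w6=0 w3=1
  Δ1: clk:1→0, w5:1→0
  Δ2: w4:1→0, w6:0→1
  Δ3: w7:1→0, w4:0→1
  Δ4: w7:0→1, w3:1→0
  Δ5: w3:0→1
  (5Δ to stable)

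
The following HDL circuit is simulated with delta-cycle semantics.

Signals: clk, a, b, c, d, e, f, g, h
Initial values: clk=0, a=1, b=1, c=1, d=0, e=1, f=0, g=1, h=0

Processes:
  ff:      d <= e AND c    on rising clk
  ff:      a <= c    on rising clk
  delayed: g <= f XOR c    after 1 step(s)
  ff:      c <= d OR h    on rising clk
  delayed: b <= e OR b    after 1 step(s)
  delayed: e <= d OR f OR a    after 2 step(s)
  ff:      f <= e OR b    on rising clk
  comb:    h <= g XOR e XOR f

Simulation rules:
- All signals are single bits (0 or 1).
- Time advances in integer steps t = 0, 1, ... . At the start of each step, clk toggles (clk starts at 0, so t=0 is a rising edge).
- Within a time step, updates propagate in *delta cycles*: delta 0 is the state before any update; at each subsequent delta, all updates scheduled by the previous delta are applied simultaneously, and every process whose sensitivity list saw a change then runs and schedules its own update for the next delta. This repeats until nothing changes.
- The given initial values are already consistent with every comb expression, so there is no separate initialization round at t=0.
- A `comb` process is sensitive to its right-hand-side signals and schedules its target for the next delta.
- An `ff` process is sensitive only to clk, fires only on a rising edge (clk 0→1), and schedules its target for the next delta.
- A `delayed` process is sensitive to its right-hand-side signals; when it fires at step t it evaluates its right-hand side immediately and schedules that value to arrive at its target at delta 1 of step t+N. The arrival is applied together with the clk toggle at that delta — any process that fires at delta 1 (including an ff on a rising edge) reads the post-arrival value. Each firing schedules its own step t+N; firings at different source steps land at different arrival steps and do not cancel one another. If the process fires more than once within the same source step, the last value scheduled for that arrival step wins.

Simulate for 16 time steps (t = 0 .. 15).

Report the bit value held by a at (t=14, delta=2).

0

[bits: d,g,h,c,b,f,a,e,clk]
t=0: Δ0=010110110 Δ1=010110111 Δ2=110011111 Δ3=111011111 | 3Δ
t=1: Δ0=111011111 Δ1=111011110 | 1Δ
t=2: Δ0=111011110 Δ1=111011111 Δ2=011111011 | 2Δ
t=3: Δ0=011111011 Δ1=001111010 Δ2=000111010 | 2Δ
t=4: Δ0=000111010 Δ1=000111011 Δ2=100011111 | 2Δ
t=5: Δ0=100011111 Δ1=110011110 Δ2=111011110 | 2Δ
t=6: Δ0=111011110 Δ1=111011111 Δ2=011111011 | 2Δ
t=7: Δ0=011111011 Δ1=001111010 Δ2=000111010 | 2Δ
t=8: Δ0=000111010 Δ1=000111011 Δ2=100011111 | 2Δ
t=9: Δ0=100011111 Δ1=110011110 Δ2=111011110 | 2Δ
t=10: Δ0=111011110 Δ1=111011111 Δ2=011111011 | 2Δ
t=11: Δ0=011111011 Δ1=001111010 Δ2=000111010 | 2Δ
t=12: Δ0=000111010 Δ1=000111011 Δ2=100011111 | 2Δ
t=13: Δ0=100011111 Δ1=110011110 Δ2=111011110 | 2Δ
t=14: Δ0=111011110 Δ1=111011111 Δ2=011111011 | 2Δ
t=15: Δ0=011111011 Δ1=001111010 Δ2=000111010 | 2Δ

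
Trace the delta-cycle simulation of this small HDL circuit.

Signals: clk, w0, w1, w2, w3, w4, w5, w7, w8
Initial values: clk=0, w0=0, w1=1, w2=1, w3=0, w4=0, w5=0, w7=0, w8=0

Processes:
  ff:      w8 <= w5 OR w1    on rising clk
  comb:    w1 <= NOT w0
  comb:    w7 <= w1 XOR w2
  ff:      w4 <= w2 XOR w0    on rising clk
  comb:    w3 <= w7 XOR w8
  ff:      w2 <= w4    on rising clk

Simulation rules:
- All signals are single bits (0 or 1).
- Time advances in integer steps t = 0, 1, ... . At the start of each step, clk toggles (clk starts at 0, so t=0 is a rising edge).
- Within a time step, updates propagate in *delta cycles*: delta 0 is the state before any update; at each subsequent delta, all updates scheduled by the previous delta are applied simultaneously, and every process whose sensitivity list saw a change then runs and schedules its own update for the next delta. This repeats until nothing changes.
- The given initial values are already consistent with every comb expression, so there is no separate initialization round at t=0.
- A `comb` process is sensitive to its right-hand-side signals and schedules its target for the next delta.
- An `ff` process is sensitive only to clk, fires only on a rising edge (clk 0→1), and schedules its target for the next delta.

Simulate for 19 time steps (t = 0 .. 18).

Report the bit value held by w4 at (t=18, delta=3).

0

t=0 Δ0: w7=0 w0=0 w8=0 w5=0 clk=0 w4=0 w1=1 w2=1 w3=0
  Δ1: clk:0→1
  Δ2: w8:0→1, w4:0→1, w2:1→0
  Δ3: w7:0→1, w3:0→1
  Δ4: w3:1→0
  (4Δ to stable)
t=1 Δ0: w7=1 w0=0 w8=1 w5=0 clk=1 w4=1 w1=1 w2=0 w3=0
  Δ1: clk:1→0
  (1Δ to stable)
t=2 Δ0: w7=1 w0=0 w8=1 w5=0 clk=0 w4=1 w1=1 w2=0 w3=0
  Δ1: clk:0→1
  Δ2: w4:1→0, w2:0→1
  Δ3: w7:1→0
  Δ4: w3:0→1
  (4Δ to stable)
t=3 Δ0: w7=0 w0=0 w8=1 w5=0 clk=1 w4=0 w1=1 w2=1 w3=1
  Δ1: clk:1→0
  (1Δ to stable)
t=4 Δ0: w7=0 w0=0 w8=1 w5=0 clk=0 w4=0 w1=1 w2=1 w3=1
  Δ1: clk:0→1
  Δ2: w4:0→1, w2:1→0
  Δ3: w7:0→1
  Δ4: w3:1→0
  (4Δ to stable)
t=5 Δ0: w7=1 w0=0 w8=1 w5=0 clk=1 w4=1 w1=1 w2=0 w3=0
  Δ1: clk:1→0
  (1Δ to stable)
t=6 Δ0: w7=1 w0=0 w8=1 w5=0 clk=0 w4=1 w1=1 w2=0 w3=0
  Δ1: clk:0→1
  Δ2: w4:1→0, w2:0→1
  Δ3: w7:1→0
  Δ4: w3:0→1
  (4Δ to stable)
t=7 Δ0: w7=0 w0=0 w8=1 w5=0 clk=1 w4=0 w1=1 w2=1 w3=1
  Δ1: clk:1→0
  (1Δ to stable)
t=8 Δ0: w7=0 w0=0 w8=1 w5=0 clk=0 w4=0 w1=1 w2=1 w3=1
  Δ1: clk:0→1
  Δ2: w4:0→1, w2:1→0
  Δ3: w7:0→1
  Δ4: w3:1→0
  (4Δ to stable)
t=9 Δ0: w7=1 w0=0 w8=1 w5=0 clk=1 w4=1 w1=1 w2=0 w3=0
  Δ1: clk:1→0
  (1Δ to stable)
t=10 Δ0: w7=1 w0=0 w8=1 w5=0 clk=0 w4=1 w1=1 w2=0 w3=0
  Δ1: clk:0→1
  Δ2: w4:1→0, w2:0→1
  Δ3: w7:1→0
  Δ4: w3:0→1
  (4Δ to stable)
t=11 Δ0: w7=0 w0=0 w8=1 w5=0 clk=1 w4=0 w1=1 w2=1 w3=1
  Δ1: clk:1→0
  (1Δ to stable)
t=12 Δ0: w7=0 w0=0 w8=1 w5=0 clk=0 w4=0 w1=1 w2=1 w3=1
  Δ1: clk:0→1
  Δ2: w4:0→1, w2:1→0
  Δ3: w7:0→1
  Δ4: w3:1→0
  (4Δ to stable)
t=13 Δ0: w7=1 w0=0 w8=1 w5=0 clk=1 w4=1 w1=1 w2=0 w3=0
  Δ1: clk:1→0
  (1Δ to stable)
t=14 Δ0: w7=1 w0=0 w8=1 w5=0 clk=0 w4=1 w1=1 w2=0 w3=0
  Δ1: clk:0→1
  Δ2: w4:1→0, w2:0→1
  Δ3: w7:1→0
  Δ4: w3:0→1
  (4Δ to stable)
t=15 Δ0: w7=0 w0=0 w8=1 w5=0 clk=1 w4=0 w1=1 w2=1 w3=1
  Δ1: clk:1→0
  (1Δ to stable)
t=16 Δ0: w7=0 w0=0 w8=1 w5=0 clk=0 w4=0 w1=1 w2=1 w3=1
  Δ1: clk:0→1
  Δ2: w4:0→1, w2:1→0
  Δ3: w7:0→1
  Δ4: w3:1→0
  (4Δ to stable)
t=17 Δ0: w7=1 w0=0 w8=1 w5=0 clk=1 w4=1 w1=1 w2=0 w3=0
  Δ1: clk:1→0
  (1Δ to stable)
t=18 Δ0: w7=1 w0=0 w8=1 w5=0 clk=0 w4=1 w1=1 w2=0 w3=0
  Δ1: clk:0→1
  Δ2: w4:1→0, w2:0→1
  Δ3: w7:1→0
  Δ4: w3:0→1
  (4Δ to stable)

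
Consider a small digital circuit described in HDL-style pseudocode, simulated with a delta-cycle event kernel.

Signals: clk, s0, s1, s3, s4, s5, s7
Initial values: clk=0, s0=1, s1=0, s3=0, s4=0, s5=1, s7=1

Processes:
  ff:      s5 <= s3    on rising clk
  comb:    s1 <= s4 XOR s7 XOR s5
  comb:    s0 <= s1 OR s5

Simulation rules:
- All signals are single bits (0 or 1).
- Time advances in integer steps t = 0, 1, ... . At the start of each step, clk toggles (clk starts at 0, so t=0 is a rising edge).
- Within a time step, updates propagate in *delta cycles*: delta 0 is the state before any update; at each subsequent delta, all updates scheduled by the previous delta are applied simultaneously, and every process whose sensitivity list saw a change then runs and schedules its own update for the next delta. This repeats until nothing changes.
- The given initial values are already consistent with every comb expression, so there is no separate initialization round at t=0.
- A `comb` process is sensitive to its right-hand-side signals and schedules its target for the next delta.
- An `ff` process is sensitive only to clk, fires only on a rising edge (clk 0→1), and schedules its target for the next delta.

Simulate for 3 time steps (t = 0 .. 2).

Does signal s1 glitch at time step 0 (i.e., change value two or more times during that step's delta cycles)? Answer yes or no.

no

t0.Δ0 s0=1 s3=0 s1=0 s7=1 s4=0 s5=1 clk=0
t0.Δ1 s0=1 s3=0 s1=0 s7=1 s4=0 s5=1 clk=1
t0.Δ2 s0=1 s3=0 s1=0 s7=1 s4=0 s5=0 clk=1
t0.Δ3 s0=0 s3=0 s1=1 s7=1 s4=0 s5=0 clk=1
t0.Δ4 s0=1 s3=0 s1=1 s7=1 s4=0 s5=0 clk=1
t1.Δ0 s0=1 s3=0 s1=1 s7=1 s4=0 s5=0 clk=1
t1.Δ1 s0=1 s3=0 s1=1 s7=1 s4=0 s5=0 clk=0
t2.Δ0 s0=1 s3=0 s1=1 s7=1 s4=0 s5=0 clk=0
t2.Δ1 s0=1 s3=0 s1=1 s7=1 s4=0 s5=0 clk=1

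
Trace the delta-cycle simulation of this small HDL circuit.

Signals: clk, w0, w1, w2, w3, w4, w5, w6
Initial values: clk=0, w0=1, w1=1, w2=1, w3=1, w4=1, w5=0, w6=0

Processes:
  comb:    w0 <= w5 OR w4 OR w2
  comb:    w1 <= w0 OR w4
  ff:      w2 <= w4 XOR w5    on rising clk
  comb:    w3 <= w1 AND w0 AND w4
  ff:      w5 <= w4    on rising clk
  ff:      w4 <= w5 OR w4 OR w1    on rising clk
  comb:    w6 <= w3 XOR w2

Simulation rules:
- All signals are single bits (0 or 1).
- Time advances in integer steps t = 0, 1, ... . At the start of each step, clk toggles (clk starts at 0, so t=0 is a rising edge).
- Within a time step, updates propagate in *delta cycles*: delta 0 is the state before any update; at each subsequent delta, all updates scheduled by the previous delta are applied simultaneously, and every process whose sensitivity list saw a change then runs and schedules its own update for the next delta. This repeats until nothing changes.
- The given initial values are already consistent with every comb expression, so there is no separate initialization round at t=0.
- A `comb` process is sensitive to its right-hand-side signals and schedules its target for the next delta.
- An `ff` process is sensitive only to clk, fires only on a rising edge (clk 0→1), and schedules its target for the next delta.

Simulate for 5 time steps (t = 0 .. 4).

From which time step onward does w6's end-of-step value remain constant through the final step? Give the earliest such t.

2

t=0 Δ0: w4=1 w1=1 w5=0 w0=1 w2=1 clk=0 w6=0 w3=1
  Δ1: clk:0→1
  Δ2: w5:0→1
  (2Δ to stable)
t=1 Δ0: w4=1 w1=1 w5=1 w0=1 w2=1 clk=1 w6=0 w3=1
  Δ1: clk:1→0
  (1Δ to stable)
t=2 Δ0: w4=1 w1=1 w5=1 w0=1 w2=1 clk=0 w6=0 w3=1
  Δ1: clk:0→1
  Δ2: w2:1→0
  Δ3: w6:0→1
  (3Δ to stable)
t=3 Δ0: w4=1 w1=1 w5=1 w0=1 w2=0 clk=1 w6=1 w3=1
  Δ1: clk:1→0
  (1Δ to stable)
t=4 Δ0: w4=1 w1=1 w5=1 w0=1 w2=0 clk=0 w6=1 w3=1
  Δ1: clk:0→1
  (1Δ to stable)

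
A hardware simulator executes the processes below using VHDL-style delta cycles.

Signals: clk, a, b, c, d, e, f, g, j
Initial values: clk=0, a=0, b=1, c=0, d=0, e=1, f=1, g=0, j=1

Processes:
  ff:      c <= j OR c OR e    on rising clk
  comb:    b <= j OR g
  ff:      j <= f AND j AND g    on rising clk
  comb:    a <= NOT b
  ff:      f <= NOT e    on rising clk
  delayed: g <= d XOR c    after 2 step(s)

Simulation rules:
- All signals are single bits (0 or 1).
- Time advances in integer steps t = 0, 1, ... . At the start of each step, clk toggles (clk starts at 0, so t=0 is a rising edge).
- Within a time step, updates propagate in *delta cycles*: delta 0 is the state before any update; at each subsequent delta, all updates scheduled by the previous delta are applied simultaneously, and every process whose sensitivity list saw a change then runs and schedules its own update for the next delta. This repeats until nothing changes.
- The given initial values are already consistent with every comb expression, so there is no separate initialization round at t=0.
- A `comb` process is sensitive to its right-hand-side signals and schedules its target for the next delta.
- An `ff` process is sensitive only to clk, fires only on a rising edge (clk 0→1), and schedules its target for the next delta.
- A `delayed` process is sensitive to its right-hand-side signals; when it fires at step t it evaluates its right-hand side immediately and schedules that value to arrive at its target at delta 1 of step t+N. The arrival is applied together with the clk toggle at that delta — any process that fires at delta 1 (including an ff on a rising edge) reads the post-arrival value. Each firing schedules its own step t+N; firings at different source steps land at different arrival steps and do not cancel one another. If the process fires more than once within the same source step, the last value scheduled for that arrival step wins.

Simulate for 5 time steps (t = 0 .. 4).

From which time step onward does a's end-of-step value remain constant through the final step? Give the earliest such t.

2

[bits: g,f,d,j,a,clk,b,e,c]
t=0: Δ0=010100110 Δ1=010101110 Δ2=000001111 Δ3=000001011 Δ4=000011011 | 4Δ
t=1: Δ0=000011011 Δ1=000010011 | 1Δ
t=2: Δ0=000010011 Δ1=100011011 Δ2=100011111 Δ3=100001111 | 3Δ
t=3: Δ0=100001111 Δ1=100000111 | 1Δ
t=4: Δ0=100000111 Δ1=100001111 | 1Δ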